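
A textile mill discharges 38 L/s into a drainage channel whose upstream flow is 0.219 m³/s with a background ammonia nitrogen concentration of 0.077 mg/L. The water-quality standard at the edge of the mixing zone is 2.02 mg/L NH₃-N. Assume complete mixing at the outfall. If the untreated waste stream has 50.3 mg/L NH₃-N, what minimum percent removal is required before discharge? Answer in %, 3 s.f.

38 L/s = 0.038 m³/s.
Mass balance: 2.02·0.257 = 0.038·Cₑ + 0.219·0.077.
Cₑ = (0.5191 − 0.01686) / 0.038 = 13.22 mg/L.
Required removal = 1 − 13.22/50.3 = 73.72 %.

73.7 %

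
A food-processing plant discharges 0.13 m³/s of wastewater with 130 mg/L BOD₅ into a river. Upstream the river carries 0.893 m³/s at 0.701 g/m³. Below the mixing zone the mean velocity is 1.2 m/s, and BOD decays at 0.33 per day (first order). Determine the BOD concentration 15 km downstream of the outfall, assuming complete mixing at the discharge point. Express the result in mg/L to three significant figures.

16.3 mg/L

After complete mixing, C₀ = (0.13·130 + 0.893·0.701) / 1.023 = 17.13 mg/L.
Travel time t = 1.5e+04 m / 1.2 m/s = 1.25e+04 s = 0.1447 d.
C = 17.13·exp(−0.33·0.1447) = 17.13·0.9534 = 16.33 mg/L.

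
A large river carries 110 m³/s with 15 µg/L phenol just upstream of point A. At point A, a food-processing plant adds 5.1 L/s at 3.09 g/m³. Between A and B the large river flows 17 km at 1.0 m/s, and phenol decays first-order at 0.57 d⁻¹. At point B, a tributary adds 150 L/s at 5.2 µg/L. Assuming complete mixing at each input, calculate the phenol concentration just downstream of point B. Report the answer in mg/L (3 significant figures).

15 µg/L = 0.015 mg/L.
5.1 L/s = 0.0051 m³/s.
After input A: C = (110·0.015 + 0.0051·3.09) / 110 = 0.01514 mg/L.
Over the 17 km reach to input B (t = 1.7e+04 s = 0.1968 d), decay gives C = 0.01514·exp(−0.57·0.1968) = 0.01354 mg/L.
150 L/s = 0.15 m³/s.
5.2 µg/L = 0.0052 mg/L.
After input B: C = (110·0.01354 + 0.15·0.0052) / 110.2 = 0.01352 mg/L.

0.0135 mg/L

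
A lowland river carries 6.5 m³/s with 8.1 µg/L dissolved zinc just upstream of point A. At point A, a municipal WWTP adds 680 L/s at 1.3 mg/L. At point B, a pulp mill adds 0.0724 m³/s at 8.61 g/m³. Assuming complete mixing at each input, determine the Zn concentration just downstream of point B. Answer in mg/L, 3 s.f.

0.215 mg/L

8.1 µg/L = 0.0081 mg/L.
680 L/s = 0.68 m³/s.
After input A: C = (6.5·0.0081 + 0.68·1.3) / 7.18 = 0.1305 mg/L.
After input B: C = (7.18·0.1305 + 0.0724·8.61) / 7.252 = 0.2151 mg/L.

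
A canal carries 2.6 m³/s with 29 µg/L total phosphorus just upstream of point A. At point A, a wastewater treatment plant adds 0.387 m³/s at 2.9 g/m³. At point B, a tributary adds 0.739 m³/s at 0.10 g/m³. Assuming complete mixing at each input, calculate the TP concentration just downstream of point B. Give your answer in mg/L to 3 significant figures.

0.341 mg/L

29 µg/L = 0.029 mg/L.
After input A: C = (2.6·0.029 + 0.387·2.9) / 2.987 = 0.401 mg/L.
After input B: C = (2.987·0.401 + 0.739·0.1) / 3.726 = 0.3413 mg/L.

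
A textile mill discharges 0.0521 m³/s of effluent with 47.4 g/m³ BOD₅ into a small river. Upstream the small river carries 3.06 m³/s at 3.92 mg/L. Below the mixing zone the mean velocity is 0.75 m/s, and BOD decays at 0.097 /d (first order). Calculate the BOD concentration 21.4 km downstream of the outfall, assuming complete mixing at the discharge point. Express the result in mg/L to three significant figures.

After complete mixing, C₀ = (0.0521·47.4 + 3.06·3.92) / 3.112 = 4.648 mg/L.
Travel time t = 2.14e+04 m / 0.75 m/s = 2.853e+04 s = 0.3302 d.
C = 4.648·exp(−0.097·0.3302) = 4.648·0.9685 = 4.501 mg/L.

4.50 mg/L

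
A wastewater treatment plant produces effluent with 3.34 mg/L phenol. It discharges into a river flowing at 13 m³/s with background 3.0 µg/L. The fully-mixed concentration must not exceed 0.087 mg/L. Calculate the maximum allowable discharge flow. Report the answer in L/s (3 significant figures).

3.0 µg/L = 0.003 mg/L.
Mass balance at complete mixing: C_std·(Q_w + Q_r) = Q_w·C_e + Q_r·C_b.
Rearranging, Q_w = Q_r·(C_std − C_b)/(C_e − C_std) = 13·(0.087 − 0.003) / (3.34 − 0.087) = 0.3357 m³/s.
= 335.7 L/s.

336 L/s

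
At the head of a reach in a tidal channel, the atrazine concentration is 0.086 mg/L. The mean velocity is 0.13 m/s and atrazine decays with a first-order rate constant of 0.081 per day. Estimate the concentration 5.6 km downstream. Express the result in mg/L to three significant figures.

Travel time t = 5.6 km / 0.13 m/s = 5600/0.13 = 4.308e+04 s = 0.4986 d.
First-order decay: C = 0.086·exp(−0.081·0.4986) = 0.086·0.9604 = 0.0826 mg/L.

0.0826 mg/L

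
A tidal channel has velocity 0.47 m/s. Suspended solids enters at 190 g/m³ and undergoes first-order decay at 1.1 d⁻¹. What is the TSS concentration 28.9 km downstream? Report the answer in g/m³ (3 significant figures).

86.8 g/m³

Travel time t = 28.9 km / 0.47 m/s = 2.89e+04/0.47 = 6.149e+04 s = 0.7117 d.
First-order decay: C = 190·exp(−1.1·0.7117) = 190·0.4571 = 86.85 g/m³.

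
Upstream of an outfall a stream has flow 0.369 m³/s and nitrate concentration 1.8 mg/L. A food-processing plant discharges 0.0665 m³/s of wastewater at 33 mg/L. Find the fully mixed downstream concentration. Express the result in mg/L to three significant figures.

6.56 mg/L

Flow-weighted mixing gives C = (0.0665·33 + 0.369·1.8) / (0.0665 + 0.369) = 2.859/0.4355 = 6.564 mg/L.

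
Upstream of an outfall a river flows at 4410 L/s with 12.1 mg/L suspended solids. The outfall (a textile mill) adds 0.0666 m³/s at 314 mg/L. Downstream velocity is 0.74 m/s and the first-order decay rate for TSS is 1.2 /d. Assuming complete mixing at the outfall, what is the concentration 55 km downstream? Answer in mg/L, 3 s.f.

5.91 mg/L

4410 L/s = 4.41 m³/s.
After complete mixing, C₀ = (0.0666·314 + 4.41·12.1) / 4.477 = 16.59 mg/L.
Travel time t = 5.5e+04 m / 0.74 m/s = 7.432e+04 s = 0.8602 d.
C = 16.59·exp(−1.2·0.8602) = 16.59·0.3562 = 5.91 mg/L.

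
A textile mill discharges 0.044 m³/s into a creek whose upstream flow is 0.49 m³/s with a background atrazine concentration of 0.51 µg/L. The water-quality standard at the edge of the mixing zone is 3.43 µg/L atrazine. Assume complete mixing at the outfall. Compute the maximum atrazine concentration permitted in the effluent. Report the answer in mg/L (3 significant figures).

0.0359 mg/L

0.51 µg/L = 0.00051 mg/L.
3.43 µg/L = 0.00343 mg/L.
Mass balance: 0.00343·0.534 = 0.044·Cₑ + 0.49·0.00051.
Cₑ = (0.001832 − 0.0002499) / 0.044 = 0.03595 mg/L.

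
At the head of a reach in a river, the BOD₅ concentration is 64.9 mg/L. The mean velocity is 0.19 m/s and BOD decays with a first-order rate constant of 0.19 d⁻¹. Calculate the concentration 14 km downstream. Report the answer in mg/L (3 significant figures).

55.2 mg/L

Travel time t = 14 km / 0.19 m/s = 1.4e+04/0.19 = 7.368e+04 s = 0.8528 d.
First-order decay: C = 64.9·exp(−0.19·0.8528) = 64.9·0.8504 = 55.19 mg/L.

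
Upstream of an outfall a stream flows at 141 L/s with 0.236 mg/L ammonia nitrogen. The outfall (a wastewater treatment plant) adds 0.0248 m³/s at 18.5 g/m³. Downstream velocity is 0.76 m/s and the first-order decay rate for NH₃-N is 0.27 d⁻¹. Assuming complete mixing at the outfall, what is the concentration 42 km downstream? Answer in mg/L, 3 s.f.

141 L/s = 0.141 m³/s.
After complete mixing, C₀ = (0.0248·18.5 + 0.141·0.236) / 0.1658 = 2.968 mg/L.
Travel time t = 4.2e+04 m / 0.76 m/s = 5.526e+04 s = 0.6396 d.
C = 2.968·exp(−0.27·0.6396) = 2.968·0.8414 = 2.497 mg/L.

2.50 mg/L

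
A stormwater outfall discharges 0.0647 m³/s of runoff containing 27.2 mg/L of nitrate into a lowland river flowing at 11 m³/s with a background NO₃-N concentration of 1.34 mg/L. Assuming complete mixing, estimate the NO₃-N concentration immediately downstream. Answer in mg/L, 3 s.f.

1.49 mg/L

Flow-weighted mixing gives C = (0.0647·27.2 + 11·1.34) / (0.0647 + 11) = 16.5/11.06 = 1.491 mg/L.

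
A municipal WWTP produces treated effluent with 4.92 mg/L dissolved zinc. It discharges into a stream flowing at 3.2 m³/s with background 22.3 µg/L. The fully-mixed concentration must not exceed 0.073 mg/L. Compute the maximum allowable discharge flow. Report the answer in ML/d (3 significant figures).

2.89 ML/d

22.3 µg/L = 0.0223 mg/L.
Mass balance at complete mixing: C_std·(Q_w + Q_r) = Q_w·C_e + Q_r·C_b.
Rearranging, Q_w = Q_r·(C_std − C_b)/(C_e − C_std) = 3.2·(0.073 − 0.0223) / (4.92 − 0.073) = 0.03347 m³/s.
= 2.892 ML/d.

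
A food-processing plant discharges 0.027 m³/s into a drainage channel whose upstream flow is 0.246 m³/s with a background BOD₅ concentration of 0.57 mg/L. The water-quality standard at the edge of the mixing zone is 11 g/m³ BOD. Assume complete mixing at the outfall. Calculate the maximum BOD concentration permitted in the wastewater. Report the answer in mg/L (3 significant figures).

106 mg/L

Mass balance: 11·0.273 = 0.027·Cₑ + 0.246·0.57.
Cₑ = (3.003 − 0.1402) / 0.027 = 106 mg/L.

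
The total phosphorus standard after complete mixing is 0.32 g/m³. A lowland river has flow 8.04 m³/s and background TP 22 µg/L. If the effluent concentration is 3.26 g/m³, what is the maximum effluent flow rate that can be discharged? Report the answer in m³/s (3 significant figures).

0.815 m³/s

22 µg/L = 0.022 mg/L.
Mass balance at complete mixing: C_std·(Q_w + Q_r) = Q_w·C_e + Q_r·C_b.
Rearranging, Q_w = Q_r·(C_std − C_b)/(C_e − C_std) = 8.04·(0.32 − 0.022) / (3.26 − 0.32) = 0.8149 m³/s.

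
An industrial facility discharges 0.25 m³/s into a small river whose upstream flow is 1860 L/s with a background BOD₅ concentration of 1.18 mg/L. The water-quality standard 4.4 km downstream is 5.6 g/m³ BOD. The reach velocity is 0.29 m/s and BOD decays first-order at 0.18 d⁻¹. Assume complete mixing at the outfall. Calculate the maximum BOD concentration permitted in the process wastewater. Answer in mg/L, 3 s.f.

1860 L/s = 1.86 m³/s.
Travel time to the compliance point: t = 4400/0.29 = 1.517e+04 s = 0.1756 d; decay factor exp(−0.18·0.1756) = 0.9689.
So the concentration just after mixing may be at most 5.6/0.9689 = 5.78 mg/L.
Mass balance: 5.78·2.11 = 0.25·Cₑ + 1.86·1.18.
Cₑ = (12.2 − 2.195) / 0.25 = 40 mg/L.

40.0 mg/L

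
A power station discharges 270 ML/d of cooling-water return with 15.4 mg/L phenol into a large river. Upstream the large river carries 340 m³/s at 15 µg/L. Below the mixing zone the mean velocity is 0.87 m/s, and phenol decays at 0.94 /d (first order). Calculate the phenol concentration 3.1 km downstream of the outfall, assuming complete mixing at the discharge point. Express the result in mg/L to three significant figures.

270 ML/d = 3.125 m³/s.
15 µg/L = 0.015 mg/L.
After complete mixing, C₀ = (3.125·15.4 + 340·0.015) / 343.1 = 0.1551 mg/L.
Travel time t = 3100 m / 0.87 m/s = 3563 s = 0.04124 d.
C = 0.1551·exp(−0.94·0.04124) = 0.1551·0.962 = 0.1492 mg/L.

0.149 mg/L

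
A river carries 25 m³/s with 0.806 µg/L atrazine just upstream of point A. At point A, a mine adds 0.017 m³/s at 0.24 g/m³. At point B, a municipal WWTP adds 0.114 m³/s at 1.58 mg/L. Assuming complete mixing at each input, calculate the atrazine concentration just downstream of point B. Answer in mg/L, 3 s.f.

0.806 µg/L = 0.000806 mg/L.
After input A: C = (25·0.000806 + 0.017·0.24) / 25.02 = 0.0009685 mg/L.
After input B: C = (25.02·0.0009685 + 0.114·1.58) / 25.13 = 0.008131 mg/L.

0.00813 mg/L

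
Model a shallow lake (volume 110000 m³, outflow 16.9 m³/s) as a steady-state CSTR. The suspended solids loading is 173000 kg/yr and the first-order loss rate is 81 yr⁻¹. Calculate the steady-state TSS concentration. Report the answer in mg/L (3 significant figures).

0.319 mg/L

Outflow Q = 16.9 m³/s × 3.156e+07 s/yr = 5.333e+08 m³/yr.
Steady-state CSTR mass balance: W = Q·C + k·V·C, so C = W/(Q + kV).
Q + kV = 5.333e+08 + 81·110000 = 5.422e+08 m³/yr.
C = 173000/5.422e+08 = 0.0003191 kg/m³ = 0.3191 mg/L.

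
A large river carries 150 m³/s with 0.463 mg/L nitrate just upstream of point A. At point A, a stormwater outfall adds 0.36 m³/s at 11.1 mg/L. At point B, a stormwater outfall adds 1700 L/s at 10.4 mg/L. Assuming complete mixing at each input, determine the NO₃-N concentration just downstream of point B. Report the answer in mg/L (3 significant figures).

0.599 mg/L

After input A: C = (150·0.463 + 0.36·11.1) / 150.4 = 0.4885 mg/L.
1700 L/s = 1.7 m³/s.
After input B: C = (150.4·0.4885 + 1.7·10.4) / 152.1 = 0.5993 mg/L.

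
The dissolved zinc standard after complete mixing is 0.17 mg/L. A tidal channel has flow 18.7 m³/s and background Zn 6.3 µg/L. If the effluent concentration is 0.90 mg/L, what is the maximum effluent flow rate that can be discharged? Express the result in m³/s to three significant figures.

6.3 µg/L = 0.0063 mg/L.
Mass balance at complete mixing: C_std·(Q_w + Q_r) = Q_w·C_e + Q_r·C_b.
Rearranging, Q_w = Q_r·(C_std − C_b)/(C_e − C_std) = 18.7·(0.17 − 0.0063) / (0.9 − 0.17) = 4.193 m³/s.

4.19 m³/s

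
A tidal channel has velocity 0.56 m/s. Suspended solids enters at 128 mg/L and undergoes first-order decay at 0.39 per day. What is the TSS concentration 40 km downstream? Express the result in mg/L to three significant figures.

92.7 mg/L

Travel time t = 40 km / 0.56 m/s = 4e+04/0.56 = 7.143e+04 s = 0.8267 d.
First-order decay: C = 128·exp(−0.39·0.8267) = 128·0.7244 = 92.72 mg/L.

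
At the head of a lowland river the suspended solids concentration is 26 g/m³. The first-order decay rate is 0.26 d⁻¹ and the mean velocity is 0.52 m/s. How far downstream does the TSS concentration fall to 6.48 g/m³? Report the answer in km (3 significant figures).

240 km

From C = C₀·e^(−kt), t = ln(C₀/C)/k = ln(26/6.48)/0.26 = 1.389/0.26 = 5.344 d.
Distance = v·t = 0.52 m/s × 4.617e+05 s = 2.401e+05 m = 240.1 km.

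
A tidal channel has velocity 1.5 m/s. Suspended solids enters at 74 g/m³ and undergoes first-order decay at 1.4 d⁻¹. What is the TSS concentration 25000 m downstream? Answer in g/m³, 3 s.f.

Travel time t = 25000 m / 1.5 m/s = 2.5e+04/1.5 = 1.667e+04 s = 0.1929 d.
First-order decay: C = 74·exp(−1.4·0.1929) = 74·0.7633 = 56.49 g/m³.

56.5 g/m³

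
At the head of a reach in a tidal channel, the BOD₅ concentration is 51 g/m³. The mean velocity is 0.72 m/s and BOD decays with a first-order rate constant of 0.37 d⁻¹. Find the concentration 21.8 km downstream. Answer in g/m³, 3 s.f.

Travel time t = 21.8 km / 0.72 m/s = 2.18e+04/0.72 = 3.028e+04 s = 0.3504 d.
First-order decay: C = 51·exp(−0.37·0.3504) = 51·0.8784 = 44.8 g/m³.

44.8 g/m³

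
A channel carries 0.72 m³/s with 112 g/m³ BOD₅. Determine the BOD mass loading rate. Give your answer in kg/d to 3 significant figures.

Mass flux = Q·C = 0.72 m³/s × 112 g/m³ = 80.64 g/s.
= 80.64 g/s × 86.4 = 6967 kg/d.

6970 kg/d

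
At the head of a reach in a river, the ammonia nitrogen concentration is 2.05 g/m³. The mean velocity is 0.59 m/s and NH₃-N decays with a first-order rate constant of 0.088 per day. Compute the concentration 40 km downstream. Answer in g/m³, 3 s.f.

Travel time t = 40 km / 0.59 m/s = 4e+04/0.59 = 6.78e+04 s = 0.7847 d.
First-order decay: C = 2.05·exp(−0.088·0.7847) = 2.05·0.9333 = 1.913 g/m³.

1.91 g/m³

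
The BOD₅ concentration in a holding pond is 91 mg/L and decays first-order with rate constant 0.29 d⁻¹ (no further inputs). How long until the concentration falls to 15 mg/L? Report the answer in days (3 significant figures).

6.22 d

t = ln(C₀/C)/k = ln(91/15)/0.29 = 1.803/0.29 = 6.217 d.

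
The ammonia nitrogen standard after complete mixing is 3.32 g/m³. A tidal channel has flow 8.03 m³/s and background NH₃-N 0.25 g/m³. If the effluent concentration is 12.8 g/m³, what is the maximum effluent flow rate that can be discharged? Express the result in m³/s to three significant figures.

2.60 m³/s

Mass balance at complete mixing: C_std·(Q_w + Q_r) = Q_w·C_e + Q_r·C_b.
Rearranging, Q_w = Q_r·(C_std − C_b)/(C_e − C_std) = 8.03·(3.32 − 0.25) / (12.8 − 3.32) = 2.6 m³/s.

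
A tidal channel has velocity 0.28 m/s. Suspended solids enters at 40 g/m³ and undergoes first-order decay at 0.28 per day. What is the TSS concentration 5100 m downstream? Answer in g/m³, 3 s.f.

Travel time t = 5100 m / 0.28 m/s = 5100/0.28 = 1.821e+04 s = 0.2108 d.
First-order decay: C = 40·exp(−0.28·0.2108) = 40·0.9427 = 37.71 g/m³.

37.7 g/m³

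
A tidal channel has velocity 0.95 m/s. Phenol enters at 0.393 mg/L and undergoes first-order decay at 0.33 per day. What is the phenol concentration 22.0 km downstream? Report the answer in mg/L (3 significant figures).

0.360 mg/L

Travel time t = 22.0 km / 0.95 m/s = 2.2e+04/0.95 = 2.316e+04 s = 0.268 d.
First-order decay: C = 0.393·exp(−0.33·0.268) = 0.393·0.9153 = 0.3597 mg/L.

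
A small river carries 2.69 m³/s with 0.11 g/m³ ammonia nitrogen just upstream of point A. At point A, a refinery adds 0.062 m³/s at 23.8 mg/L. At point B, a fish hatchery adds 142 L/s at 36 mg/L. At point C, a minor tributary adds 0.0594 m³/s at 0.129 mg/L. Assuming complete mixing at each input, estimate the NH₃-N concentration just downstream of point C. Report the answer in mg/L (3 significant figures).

2.33 mg/L

After input A: C = (2.69·0.11 + 0.062·23.8) / 2.752 = 0.6437 mg/L.
142 L/s = 0.142 m³/s.
After input B: C = (2.752·0.6437 + 0.142·36) / 2.894 = 2.379 mg/L.
After input C: C = (2.894·2.379 + 0.0594·0.129) / 2.953 = 2.333 mg/L.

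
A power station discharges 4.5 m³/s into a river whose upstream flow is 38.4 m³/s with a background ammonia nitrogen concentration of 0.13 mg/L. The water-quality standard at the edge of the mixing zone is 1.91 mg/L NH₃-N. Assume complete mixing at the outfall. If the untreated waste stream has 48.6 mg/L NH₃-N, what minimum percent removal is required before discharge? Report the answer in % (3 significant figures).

Mass balance: 1.91·42.9 = 4.5·Cₑ + 38.4·0.13.
Cₑ = (81.94 − 4.992) / 4.5 = 17.1 mg/L.
Required removal = 1 − 17.1/48.6 = 64.82 %.

64.8 %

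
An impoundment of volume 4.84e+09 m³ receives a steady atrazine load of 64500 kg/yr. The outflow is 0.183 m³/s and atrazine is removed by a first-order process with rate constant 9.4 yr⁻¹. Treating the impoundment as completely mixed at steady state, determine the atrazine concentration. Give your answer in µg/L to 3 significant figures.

Outflow Q = 0.183 m³/s × 3.156e+07 s/yr = 5.775e+06 m³/yr.
Steady-state CSTR mass balance: W = Q·C + k·V·C, so C = W/(Q + kV).
Q + kV = 5.775e+06 + 9.4·4.84e+09 = 4.55e+10 m³/yr.
C = 64500/4.55e+10 = 1.418e-06 kg/m³ = 0.001418 mg/L = 1.418 µg/L.

1.42 µg/L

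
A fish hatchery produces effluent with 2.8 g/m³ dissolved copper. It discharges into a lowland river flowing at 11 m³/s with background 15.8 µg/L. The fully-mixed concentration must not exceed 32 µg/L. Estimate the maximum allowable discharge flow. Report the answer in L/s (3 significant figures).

64.4 L/s

15.8 µg/L = 0.0158 mg/L.
32 µg/L = 0.032 mg/L.
Mass balance at complete mixing: C_std·(Q_w + Q_r) = Q_w·C_e + Q_r·C_b.
Rearranging, Q_w = Q_r·(C_std − C_b)/(C_e − C_std) = 11·(0.032 − 0.0158) / (2.8 − 0.032) = 0.06438 m³/s.
= 64.38 L/s.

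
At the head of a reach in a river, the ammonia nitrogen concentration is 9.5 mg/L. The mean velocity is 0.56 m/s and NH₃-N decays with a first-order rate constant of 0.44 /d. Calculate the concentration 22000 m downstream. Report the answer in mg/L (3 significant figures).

Travel time t = 22000 m / 0.56 m/s = 2.2e+04/0.56 = 3.929e+04 s = 0.4547 d.
First-order decay: C = 9.5·exp(−0.44·0.4547) = 9.5·0.8187 = 7.777 mg/L.

7.78 mg/L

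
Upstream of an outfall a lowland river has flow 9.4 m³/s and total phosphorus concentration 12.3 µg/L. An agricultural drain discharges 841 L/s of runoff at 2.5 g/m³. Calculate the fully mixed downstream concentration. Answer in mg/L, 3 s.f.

0.217 mg/L

841 L/s = 0.841 m³/s.
12.3 µg/L = 0.0123 mg/L.
By mass balance at complete mixing, C = (0.841·2.5 + 9.4·0.0123) / (0.841 + 9.4) = 2.218/10.24 = 0.2166 mg/L.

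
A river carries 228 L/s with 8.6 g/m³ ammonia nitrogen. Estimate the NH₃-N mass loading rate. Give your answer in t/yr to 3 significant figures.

228 L/s = 0.228 m³/s.
Mass flux = Q·C = 0.228 m³/s × 8.6 g/m³ = 1.961 g/s.
= 1.961 g/s × 31.56 = 61.88 t/yr.

61.9 t/yr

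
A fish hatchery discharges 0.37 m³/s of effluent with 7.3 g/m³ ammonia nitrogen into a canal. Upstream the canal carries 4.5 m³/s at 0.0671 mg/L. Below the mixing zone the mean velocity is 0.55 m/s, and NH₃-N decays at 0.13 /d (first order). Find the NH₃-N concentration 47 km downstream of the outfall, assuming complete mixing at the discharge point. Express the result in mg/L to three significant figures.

After complete mixing, C₀ = (0.37·7.3 + 4.5·0.0671) / 4.87 = 0.6166 mg/L.
Travel time t = 4.7e+04 m / 0.55 m/s = 8.545e+04 s = 0.9891 d.
C = 0.6166·exp(−0.13·0.9891) = 0.6166·0.8793 = 0.5422 mg/L.

0.542 mg/L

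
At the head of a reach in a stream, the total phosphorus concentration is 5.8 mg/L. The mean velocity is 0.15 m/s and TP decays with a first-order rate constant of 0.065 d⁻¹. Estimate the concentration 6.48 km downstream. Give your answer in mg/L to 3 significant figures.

Travel time t = 6.48 km / 0.15 m/s = 6480/0.15 = 4.32e+04 s = 0.5 d.
First-order decay: C = 5.8·exp(−0.065·0.5) = 5.8·0.968 = 5.615 mg/L.

5.61 mg/L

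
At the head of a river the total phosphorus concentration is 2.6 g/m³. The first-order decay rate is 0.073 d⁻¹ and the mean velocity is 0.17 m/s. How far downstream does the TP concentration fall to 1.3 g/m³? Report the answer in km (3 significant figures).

139 km

From C = C₀·e^(−kt), t = ln(C₀/C)/k = ln(2.6/1.3)/0.073 = 0.6931/0.073 = 9.495 d.
Distance = v·t = 0.17 m/s × 8.204e+05 s = 1.395e+05 m = 139.5 km.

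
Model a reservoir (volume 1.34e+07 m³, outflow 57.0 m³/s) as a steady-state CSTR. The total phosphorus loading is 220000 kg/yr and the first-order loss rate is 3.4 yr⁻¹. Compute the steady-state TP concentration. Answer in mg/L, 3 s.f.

Outflow Q = 57.0 m³/s × 3.156e+07 s/yr = 1.799e+09 m³/yr.
Steady-state CSTR mass balance: W = Q·C + k·V·C, so C = W/(Q + kV).
Q + kV = 1.799e+09 + 3.4·1.34e+07 = 1.844e+09 m³/yr.
C = 220000/1.844e+09 = 0.0001193 kg/m³ = 0.1193 mg/L.

0.119 mg/L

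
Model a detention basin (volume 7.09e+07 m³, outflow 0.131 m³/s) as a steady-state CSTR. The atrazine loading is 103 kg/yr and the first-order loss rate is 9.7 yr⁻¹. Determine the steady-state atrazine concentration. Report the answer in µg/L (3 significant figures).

Outflow Q = 0.131 m³/s × 3.156e+07 s/yr = 4.134e+06 m³/yr.
Steady-state CSTR mass balance: W = Q·C + k·V·C, so C = W/(Q + kV).
Q + kV = 4.134e+06 + 9.7·7.09e+07 = 6.919e+08 m³/yr.
C = 103/6.919e+08 = 1.489e-07 kg/m³ = 0.0001489 mg/L = 0.1489 µg/L.

0.149 µg/L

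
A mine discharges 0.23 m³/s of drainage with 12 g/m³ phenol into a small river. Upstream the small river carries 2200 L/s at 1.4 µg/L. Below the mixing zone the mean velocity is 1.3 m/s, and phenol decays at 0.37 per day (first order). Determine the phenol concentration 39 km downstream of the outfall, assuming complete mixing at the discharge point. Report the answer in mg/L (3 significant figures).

2200 L/s = 2.2 m³/s.
1.4 µg/L = 0.0014 mg/L.
After complete mixing, C₀ = (0.23·12 + 2.2·0.0014) / 2.43 = 1.137 mg/L.
Travel time t = 3.9e+04 m / 1.3 m/s = 3e+04 s = 0.3472 d.
C = 1.137·exp(−0.37·0.3472) = 1.137·0.8794 = 1 mg/L.

1.00 mg/L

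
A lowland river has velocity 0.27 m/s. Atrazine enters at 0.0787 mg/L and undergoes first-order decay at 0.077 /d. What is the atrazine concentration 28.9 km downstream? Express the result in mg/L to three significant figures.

0.0715 mg/L

Travel time t = 28.9 km / 0.27 m/s = 2.89e+04/0.27 = 1.07e+05 s = 1.239 d.
First-order decay: C = 0.0787·exp(−0.077·1.239) = 0.0787·0.909 = 0.07154 mg/L.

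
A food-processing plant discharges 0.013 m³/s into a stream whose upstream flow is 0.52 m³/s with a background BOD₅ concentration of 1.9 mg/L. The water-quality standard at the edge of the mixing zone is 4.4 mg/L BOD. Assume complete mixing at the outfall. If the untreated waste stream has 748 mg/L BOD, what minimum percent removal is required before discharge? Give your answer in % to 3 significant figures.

86.0 %

Mass balance: 4.4·0.533 = 0.013·Cₑ + 0.52·1.9.
Cₑ = (2.345 − 0.988) / 0.013 = 104.4 mg/L.
Required removal = 1 − 104.4/748 = 86.04 %.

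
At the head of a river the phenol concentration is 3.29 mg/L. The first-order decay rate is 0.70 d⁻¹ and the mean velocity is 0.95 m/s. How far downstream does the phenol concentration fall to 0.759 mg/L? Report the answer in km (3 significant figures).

From C = C₀·e^(−kt), t = ln(C₀/C)/k = ln(3.29/0.759)/0.70 = 1.467/0.70 = 2.095 d.
Distance = v·t = 0.95 m/s × 1.81e+05 s = 1.72e+05 m = 172 km.

172 km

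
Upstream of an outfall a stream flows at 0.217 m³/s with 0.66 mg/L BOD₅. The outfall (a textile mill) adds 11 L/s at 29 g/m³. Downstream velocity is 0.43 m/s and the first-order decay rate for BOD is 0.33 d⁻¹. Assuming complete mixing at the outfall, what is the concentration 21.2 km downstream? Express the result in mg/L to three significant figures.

11 L/s = 0.011 m³/s.
After complete mixing, C₀ = (0.011·29 + 0.217·0.66) / 0.228 = 2.027 mg/L.
Travel time t = 2.12e+04 m / 0.43 m/s = 4.93e+04 s = 0.5706 d.
C = 2.027·exp(−0.33·0.5706) = 2.027·0.8284 = 1.679 mg/L.

1.68 mg/L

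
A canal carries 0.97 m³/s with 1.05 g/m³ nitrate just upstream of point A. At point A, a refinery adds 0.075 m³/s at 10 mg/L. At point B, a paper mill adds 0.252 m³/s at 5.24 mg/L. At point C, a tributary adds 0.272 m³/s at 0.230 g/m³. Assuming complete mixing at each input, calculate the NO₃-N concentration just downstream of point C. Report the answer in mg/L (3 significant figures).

2.01 mg/L

After input A: C = (0.97·1.05 + 0.075·10) / 1.045 = 1.692 mg/L.
After input B: C = (1.045·1.692 + 0.252·5.24) / 1.297 = 2.382 mg/L.
After input C: C = (1.297·2.382 + 0.272·0.23) / 1.569 = 2.009 mg/L.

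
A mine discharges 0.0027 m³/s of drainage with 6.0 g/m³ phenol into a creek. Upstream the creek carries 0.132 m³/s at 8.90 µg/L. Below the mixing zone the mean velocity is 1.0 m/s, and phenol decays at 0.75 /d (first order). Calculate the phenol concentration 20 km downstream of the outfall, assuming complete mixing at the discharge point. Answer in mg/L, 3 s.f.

8.90 µg/L = 0.0089 mg/L.
After complete mixing, C₀ = (0.0027·6 + 0.132·0.0089) / 0.1347 = 0.129 mg/L.
Travel time t = 2e+04 m / 1.0 m/s = 2e+04 s = 0.2315 d.
C = 0.129·exp(−0.75·0.2315) = 0.129·0.8406 = 0.1084 mg/L.

0.108 mg/L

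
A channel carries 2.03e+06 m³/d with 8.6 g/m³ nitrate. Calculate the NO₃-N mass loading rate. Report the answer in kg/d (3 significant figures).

2.03e+06 m³/d = 23.5 m³/s.
Mass flux = Q·C = 23.5 m³/s × 8.6 g/m³ = 202.1 g/s.
= 202.1 g/s × 86.4 = 1.746e+04 kg/d.

17500 kg/d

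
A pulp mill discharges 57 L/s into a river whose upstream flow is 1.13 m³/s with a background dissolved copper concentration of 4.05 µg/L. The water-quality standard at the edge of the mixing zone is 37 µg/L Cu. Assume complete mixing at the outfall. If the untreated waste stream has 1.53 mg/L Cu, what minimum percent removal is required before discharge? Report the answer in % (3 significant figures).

57 L/s = 0.057 m³/s.
4.05 µg/L = 0.00405 mg/L.
37 µg/L = 0.037 mg/L.
Mass balance: 0.037·1.187 = 0.057·Cₑ + 1.13·0.00405.
Cₑ = (0.04392 − 0.004576) / 0.057 = 0.6902 mg/L.
Required removal = 1 − 0.6902/1.53 = 54.89 %.

54.9 %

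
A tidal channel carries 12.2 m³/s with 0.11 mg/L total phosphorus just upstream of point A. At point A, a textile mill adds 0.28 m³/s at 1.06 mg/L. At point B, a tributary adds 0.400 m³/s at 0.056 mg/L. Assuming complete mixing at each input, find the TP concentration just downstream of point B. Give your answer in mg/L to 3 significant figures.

After input A: C = (12.2·0.11 + 0.28·1.06) / 12.48 = 0.1313 mg/L.
After input B: C = (12.48·0.1313 + 0.4·0.056) / 12.88 = 0.129 mg/L.

0.129 mg/L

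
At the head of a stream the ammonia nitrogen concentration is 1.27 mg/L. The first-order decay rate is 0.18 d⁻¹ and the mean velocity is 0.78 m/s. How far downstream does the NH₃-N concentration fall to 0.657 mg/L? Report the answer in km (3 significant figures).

247 km

From C = C₀·e^(−kt), t = ln(C₀/C)/k = ln(1.27/0.657)/0.18 = 0.6591/0.18 = 3.662 d.
Distance = v·t = 0.78 m/s × 3.164e+05 s = 2.468e+05 m = 246.8 km.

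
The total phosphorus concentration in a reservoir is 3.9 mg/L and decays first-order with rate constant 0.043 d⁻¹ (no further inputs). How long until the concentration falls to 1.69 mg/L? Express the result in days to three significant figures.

19.4 d

t = ln(C₀/C)/k = ln(3.9/1.69)/0.043 = 0.8362/0.043 = 19.45 d.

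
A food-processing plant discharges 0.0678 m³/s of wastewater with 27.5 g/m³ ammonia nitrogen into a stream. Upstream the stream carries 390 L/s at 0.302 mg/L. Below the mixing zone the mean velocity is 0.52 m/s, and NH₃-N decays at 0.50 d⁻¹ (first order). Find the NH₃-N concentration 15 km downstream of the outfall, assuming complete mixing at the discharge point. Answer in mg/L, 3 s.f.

390 L/s = 0.39 m³/s.
After complete mixing, C₀ = (0.0678·27.5 + 0.39·0.302) / 0.4578 = 4.33 mg/L.
Travel time t = 1.5e+04 m / 0.52 m/s = 2.885e+04 s = 0.3339 d.
C = 4.33·exp(−0.50·0.3339) = 4.33·0.8463 = 3.664 mg/L.

3.66 mg/L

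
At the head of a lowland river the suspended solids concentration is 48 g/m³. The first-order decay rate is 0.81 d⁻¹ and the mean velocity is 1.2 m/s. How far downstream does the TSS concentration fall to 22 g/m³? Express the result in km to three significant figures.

99.9 km

From C = C₀·e^(−kt), t = ln(C₀/C)/k = ln(48/22)/0.81 = 0.7802/0.81 = 0.9632 d.
Distance = v·t = 1.2 m/s × 8.322e+04 s = 9.986e+04 m = 99.86 km.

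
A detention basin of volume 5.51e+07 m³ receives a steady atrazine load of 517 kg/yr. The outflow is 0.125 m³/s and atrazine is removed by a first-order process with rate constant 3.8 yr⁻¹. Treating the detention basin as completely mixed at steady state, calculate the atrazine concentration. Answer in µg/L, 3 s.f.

Outflow Q = 0.125 m³/s × 3.156e+07 s/yr = 3.945e+06 m³/yr.
Steady-state CSTR mass balance: W = Q·C + k·V·C, so C = W/(Q + kV).
Q + kV = 3.945e+06 + 3.8·5.51e+07 = 2.133e+08 m³/yr.
C = 517/2.133e+08 = 2.424e-06 kg/m³ = 0.002424 mg/L = 2.424 µg/L.

2.42 µg/L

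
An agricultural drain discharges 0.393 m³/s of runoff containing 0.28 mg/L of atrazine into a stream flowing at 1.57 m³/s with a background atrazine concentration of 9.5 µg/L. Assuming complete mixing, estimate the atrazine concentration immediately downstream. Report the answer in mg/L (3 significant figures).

9.5 µg/L = 0.0095 mg/L.
By mass balance at complete mixing, C = (0.393·0.28 + 1.57·0.0095) / (0.393 + 1.57) = 0.125/1.963 = 0.06366 mg/L.

0.0637 mg/L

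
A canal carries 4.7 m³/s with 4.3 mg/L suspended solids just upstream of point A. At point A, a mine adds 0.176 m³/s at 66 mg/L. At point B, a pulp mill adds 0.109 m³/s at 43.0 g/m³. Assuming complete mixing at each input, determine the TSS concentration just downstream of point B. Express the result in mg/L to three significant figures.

7.32 mg/L

After input A: C = (4.7·4.3 + 0.176·66) / 4.876 = 6.527 mg/L.
After input B: C = (4.876·6.527 + 0.109·43) / 4.985 = 7.325 mg/L.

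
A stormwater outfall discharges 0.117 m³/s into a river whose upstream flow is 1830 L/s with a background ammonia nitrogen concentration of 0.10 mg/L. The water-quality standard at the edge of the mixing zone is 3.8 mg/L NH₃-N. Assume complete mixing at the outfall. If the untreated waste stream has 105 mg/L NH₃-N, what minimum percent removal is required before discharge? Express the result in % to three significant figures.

41.3 %

1830 L/s = 1.83 m³/s.
Mass balance: 3.8·1.947 = 0.117·Cₑ + 1.83·0.1.
Cₑ = (7.399 − 0.183) / 0.117 = 61.67 mg/L.
Required removal = 1 − 61.67/105 = 41.26 %.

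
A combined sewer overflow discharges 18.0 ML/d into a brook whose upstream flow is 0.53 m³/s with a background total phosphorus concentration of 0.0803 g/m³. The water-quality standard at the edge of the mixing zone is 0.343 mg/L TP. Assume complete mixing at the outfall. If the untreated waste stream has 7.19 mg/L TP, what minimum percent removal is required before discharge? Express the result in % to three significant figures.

18.0 ML/d = 0.2083 m³/s.
Mass balance: 0.343·0.7383 = 0.2083·Cₑ + 0.53·0.0803.
Cₑ = (0.2532 − 0.04256) / 0.2083 = 1.011 mg/L.
Required removal = 1 − 1.011/7.19 = 85.93 %.

85.9 %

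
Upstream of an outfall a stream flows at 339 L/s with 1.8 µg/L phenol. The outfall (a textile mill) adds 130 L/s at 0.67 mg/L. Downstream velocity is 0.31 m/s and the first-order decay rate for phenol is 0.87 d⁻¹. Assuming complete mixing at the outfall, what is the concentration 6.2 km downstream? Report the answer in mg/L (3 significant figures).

0.153 mg/L

130 L/s = 0.13 m³/s.
339 L/s = 0.339 m³/s.
1.8 µg/L = 0.0018 mg/L.
After complete mixing, C₀ = (0.13·0.67 + 0.339·0.0018) / 0.469 = 0.187 mg/L.
Travel time t = 6200 m / 0.31 m/s = 2e+04 s = 0.2315 d.
C = 0.187·exp(−0.87·0.2315) = 0.187·0.8176 = 0.1529 mg/L.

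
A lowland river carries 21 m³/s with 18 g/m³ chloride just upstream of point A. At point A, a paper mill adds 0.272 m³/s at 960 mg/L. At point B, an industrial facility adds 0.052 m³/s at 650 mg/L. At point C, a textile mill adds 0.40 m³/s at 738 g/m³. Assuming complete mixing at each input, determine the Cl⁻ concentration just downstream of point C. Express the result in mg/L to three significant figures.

After input A: C = (21·18 + 0.272·960) / 21.27 = 30.05 mg/L.
After input B: C = (21.27·30.05 + 0.052·650) / 21.32 = 31.56 mg/L.
After input C: C = (21.32·31.56 + 0.4·738) / 21.72 = 44.56 mg/L.

44.6 mg/L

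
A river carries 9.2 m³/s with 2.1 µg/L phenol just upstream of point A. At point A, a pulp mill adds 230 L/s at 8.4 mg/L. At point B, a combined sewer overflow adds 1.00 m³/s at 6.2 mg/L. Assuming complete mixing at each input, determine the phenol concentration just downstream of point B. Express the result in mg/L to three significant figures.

2.1 µg/L = 0.0021 mg/L.
230 L/s = 0.23 m³/s.
After input A: C = (9.2·0.0021 + 0.23·8.4) / 9.43 = 0.2069 mg/L.
After input B: C = (9.43·0.2069 + 1·6.2) / 10.43 = 0.7815 mg/L.

0.782 mg/L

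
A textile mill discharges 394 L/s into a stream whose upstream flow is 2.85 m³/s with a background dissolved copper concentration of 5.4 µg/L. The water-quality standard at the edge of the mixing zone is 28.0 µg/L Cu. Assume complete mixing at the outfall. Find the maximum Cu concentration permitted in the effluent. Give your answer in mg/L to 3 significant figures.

0.191 mg/L

394 L/s = 0.394 m³/s.
5.4 µg/L = 0.0054 mg/L.
28.0 µg/L = 0.028 mg/L.
Mass balance: 0.028·3.244 = 0.394·Cₑ + 2.85·0.0054.
Cₑ = (0.09083 − 0.01539) / 0.394 = 0.1915 mg/L.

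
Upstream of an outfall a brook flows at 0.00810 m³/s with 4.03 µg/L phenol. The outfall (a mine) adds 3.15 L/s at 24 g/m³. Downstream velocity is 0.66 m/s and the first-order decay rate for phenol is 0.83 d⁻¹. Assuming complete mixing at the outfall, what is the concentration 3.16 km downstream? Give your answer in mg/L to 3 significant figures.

6.42 mg/L

3.15 L/s = 0.00315 m³/s.
4.03 µg/L = 0.00403 mg/L.
After complete mixing, C₀ = (0.00315·24 + 0.0081·0.00403) / 0.01125 = 6.723 mg/L.
Travel time t = 3160 m / 0.66 m/s = 4788 s = 0.05542 d.
C = 6.723·exp(−0.83·0.05542) = 6.723·0.955 = 6.421 mg/L.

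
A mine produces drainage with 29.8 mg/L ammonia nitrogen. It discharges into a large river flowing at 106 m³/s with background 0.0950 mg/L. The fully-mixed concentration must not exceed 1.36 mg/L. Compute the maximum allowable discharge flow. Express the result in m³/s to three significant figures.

Mass balance at complete mixing: C_std·(Q_w + Q_r) = Q_w·C_e + Q_r·C_b.
Rearranging, Q_w = Q_r·(C_std − C_b)/(C_e − C_std) = 106·(1.36 − 0.095) / (29.8 − 1.36) = 4.715 m³/s.

4.71 m³/s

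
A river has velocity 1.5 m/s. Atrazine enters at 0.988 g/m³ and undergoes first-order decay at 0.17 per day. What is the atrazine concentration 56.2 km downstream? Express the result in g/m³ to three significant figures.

0.918 g/m³

Travel time t = 56.2 km / 1.5 m/s = 5.62e+04/1.5 = 3.747e+04 s = 0.4336 d.
First-order decay: C = 0.988·exp(−0.17·0.4336) = 0.988·0.9289 = 0.9178 g/m³.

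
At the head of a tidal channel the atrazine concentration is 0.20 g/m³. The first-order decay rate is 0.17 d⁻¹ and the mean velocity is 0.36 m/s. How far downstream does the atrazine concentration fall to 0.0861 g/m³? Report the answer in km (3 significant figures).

From C = C₀·e^(−kt), t = ln(C₀/C)/k = ln(0.20/0.0861)/0.17 = 0.8428/0.17 = 4.958 d.
Distance = v·t = 0.36 m/s × 4.283e+05 s = 1.542e+05 m = 154.2 km.

154 km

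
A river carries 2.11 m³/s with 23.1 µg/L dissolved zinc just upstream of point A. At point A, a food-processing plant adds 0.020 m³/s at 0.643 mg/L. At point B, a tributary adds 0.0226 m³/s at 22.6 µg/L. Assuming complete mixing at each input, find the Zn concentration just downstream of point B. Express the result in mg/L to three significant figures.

23.1 µg/L = 0.0231 mg/L.
After input A: C = (2.11·0.0231 + 0.02·0.643) / 2.13 = 0.02892 mg/L.
22.6 µg/L = 0.0226 mg/L.
After input B: C = (2.13·0.02892 + 0.0226·0.0226) / 2.153 = 0.02885 mg/L.

0.0289 mg/L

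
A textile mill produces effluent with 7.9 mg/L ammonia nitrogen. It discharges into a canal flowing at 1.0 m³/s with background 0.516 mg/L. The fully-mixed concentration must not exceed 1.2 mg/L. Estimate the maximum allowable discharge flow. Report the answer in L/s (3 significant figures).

102 L/s

Mass balance at complete mixing: C_std·(Q_w + Q_r) = Q_w·C_e + Q_r·C_b.
Rearranging, Q_w = Q_r·(C_std − C_b)/(C_e − C_std) = 1.0·(1.2 − 0.516) / (7.9 − 1.2) = 0.1021 m³/s.
= 102.1 L/s.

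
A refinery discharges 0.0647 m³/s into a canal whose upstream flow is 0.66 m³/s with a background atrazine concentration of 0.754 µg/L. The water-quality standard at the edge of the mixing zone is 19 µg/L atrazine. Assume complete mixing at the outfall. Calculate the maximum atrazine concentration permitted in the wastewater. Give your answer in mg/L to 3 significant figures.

0.754 µg/L = 0.000754 mg/L.
19 µg/L = 0.019 mg/L.
Mass balance: 0.019·0.7247 = 0.0647·Cₑ + 0.66·0.000754.
Cₑ = (0.01377 − 0.0004976) / 0.0647 = 0.2051 mg/L.

0.205 mg/L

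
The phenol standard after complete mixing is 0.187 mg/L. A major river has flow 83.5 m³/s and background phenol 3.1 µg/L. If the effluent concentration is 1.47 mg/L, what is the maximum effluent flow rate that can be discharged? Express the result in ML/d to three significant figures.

3.1 µg/L = 0.0031 mg/L.
Mass balance at complete mixing: C_std·(Q_w + Q_r) = Q_w·C_e + Q_r·C_b.
Rearranging, Q_w = Q_r·(C_std − C_b)/(C_e − C_std) = 83.5·(0.187 − 0.0031) / (1.47 − 0.187) = 11.97 m³/s.
= 1034 ML/d.

1030 ML/d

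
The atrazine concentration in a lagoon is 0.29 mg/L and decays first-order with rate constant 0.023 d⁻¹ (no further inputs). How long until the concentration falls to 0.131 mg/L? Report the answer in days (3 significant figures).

34.6 d

t = ln(C₀/C)/k = ln(0.29/0.131)/0.023 = 0.7947/0.023 = 34.55 d.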